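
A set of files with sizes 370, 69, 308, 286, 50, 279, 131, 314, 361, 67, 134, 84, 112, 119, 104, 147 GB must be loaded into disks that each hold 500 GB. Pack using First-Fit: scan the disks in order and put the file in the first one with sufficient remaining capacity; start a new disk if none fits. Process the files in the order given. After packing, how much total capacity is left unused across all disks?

565

370 GB → disk 1 (remaining 130 GB)
69 GB → disk 1 (remaining 61 GB)
308 GB → disk 2 (remaining 192 GB)
286 GB → disk 3 (remaining 214 GB)
50 GB → disk 1 (remaining 11 GB)
279 GB → disk 4 (remaining 221 GB)
131 GB → disk 2 (remaining 61 GB)
314 GB → disk 5 (remaining 186 GB)
361 GB → disk 6 (remaining 139 GB)
67 GB → disk 3 (remaining 147 GB)
134 GB → disk 3 (remaining 13 GB)
84 GB → disk 4 (remaining 137 GB)
112 GB → disk 4 (remaining 25 GB)
119 GB → disk 5 (remaining 67 GB)
104 GB → disk 6 (remaining 35 GB)
147 GB → disk 7 (remaining 353 GB)
7 disks × 500 GB = 3500 GB; used 2935 GB; unused 565 GB.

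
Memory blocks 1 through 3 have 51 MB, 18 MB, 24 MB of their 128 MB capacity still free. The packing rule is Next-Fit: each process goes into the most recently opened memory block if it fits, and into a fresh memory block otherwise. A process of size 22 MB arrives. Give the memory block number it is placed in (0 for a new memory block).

3

Next-Fit only looks at memory block 3, which has 24 MB free.
22 MB fits there.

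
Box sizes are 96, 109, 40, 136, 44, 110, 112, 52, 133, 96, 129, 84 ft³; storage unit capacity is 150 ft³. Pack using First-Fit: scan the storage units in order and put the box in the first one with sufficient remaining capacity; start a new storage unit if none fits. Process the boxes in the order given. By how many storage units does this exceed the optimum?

First-Fit: [96,40] [109] [136] [44,52] [110] [112] [133] [96] [129] [84] → 10 storage units.
9 boxes exceed 75 ft³ (half the capacity), and no two of those can share a storage unit, so at least 9 storage units are needed.
An optimal packing achieves that bound: [136] [133] [129] [112] [110,40] [109] [96,52] [96,44] [84] → 9 storage units.
Excess: 10 − 9 = 1.

1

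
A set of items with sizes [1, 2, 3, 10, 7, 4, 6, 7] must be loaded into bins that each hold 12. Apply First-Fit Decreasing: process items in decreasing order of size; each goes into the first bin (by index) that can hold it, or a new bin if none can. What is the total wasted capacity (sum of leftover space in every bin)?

Sorted descending: 10, 7, 7, 6, 4, 3, 2, 1.
bin 1: place 10, 2 left
bin 2: place 7, 5 left
bin 3: place 7, 5 left
bin 4: place 6, 6 left
bin 2: place 4, 1 left
bin 3: place 3, 2 left
bin 1: place 2, 0 left
bin 2: place 1, 0 left
4 bins × 12 = 48; used 40; unused 8.

8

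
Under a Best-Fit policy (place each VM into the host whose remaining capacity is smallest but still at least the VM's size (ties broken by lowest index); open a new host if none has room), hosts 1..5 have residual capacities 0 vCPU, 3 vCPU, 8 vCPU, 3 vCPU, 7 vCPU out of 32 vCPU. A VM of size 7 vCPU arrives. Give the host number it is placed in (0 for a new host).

5

Hosts with room: host 3 (8 vCPU), host 5 (7 vCPU).
Tightest fit is host 5 with 7 vCPU free.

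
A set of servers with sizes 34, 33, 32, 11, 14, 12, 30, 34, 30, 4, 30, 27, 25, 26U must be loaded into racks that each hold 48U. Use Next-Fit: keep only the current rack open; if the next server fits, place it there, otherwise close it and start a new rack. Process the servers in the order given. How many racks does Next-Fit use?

11

34U → rack 1 (remaining 14U)
33U → rack 2 (remaining 15U)
32U → rack 3 (remaining 16U)
11U → rack 3 (remaining 5U)
14U → rack 4 (remaining 34U)
12U → rack 4 (remaining 22U)
30U → rack 5 (remaining 18U)
34U → rack 6 (remaining 14U)
30U → rack 7 (remaining 18U)
4U → rack 7 (remaining 14U)
30U → rack 8 (remaining 18U)
27U → rack 9 (remaining 21U)
25U → rack 10 (remaining 23U)
26U → rack 11 (remaining 22U)
Final racks: [34] [33] [32,11] [14,12] [30] [34] [30,4] [30] [27] [25] [26].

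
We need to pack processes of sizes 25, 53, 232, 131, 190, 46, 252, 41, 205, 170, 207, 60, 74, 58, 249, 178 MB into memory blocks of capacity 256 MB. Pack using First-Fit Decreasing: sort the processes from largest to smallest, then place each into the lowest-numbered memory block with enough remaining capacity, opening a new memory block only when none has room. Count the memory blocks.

Sorted descending: 252, 249, 232, 207, 205, 190, 178, 170, 131, 74, 60, 58, 53, 46, 41, 25.
Put 252 MB in memory block 1; 4 MB remain.
Put 249 MB in memory block 2; 7 MB remain.
Put 232 MB in memory block 3; 24 MB remain.
Put 207 MB in memory block 4; 49 MB remain.
Put 205 MB in memory block 5; 51 MB remain.
Put 190 MB in memory block 6; 66 MB remain.
Put 178 MB in memory block 7; 78 MB remain.
Put 170 MB in memory block 8; 86 MB remain.
Put 131 MB in memory block 9; 125 MB remain.
Put 74 MB in memory block 7; 4 MB remain.
Put 60 MB in memory block 6; 6 MB remain.
Put 58 MB in memory block 8; 28 MB remain.
Put 53 MB in memory block 9; 72 MB remain.
Put 46 MB in memory block 4; 3 MB remain.
Put 41 MB in memory block 5; 10 MB remain.
Put 25 MB in memory block 8; 3 MB remain.
Final memory blocks: [252] [249] [232] [207,46] [205,41] [190,60] [178,74] [170,58,25] [131,53].

9 memory blocks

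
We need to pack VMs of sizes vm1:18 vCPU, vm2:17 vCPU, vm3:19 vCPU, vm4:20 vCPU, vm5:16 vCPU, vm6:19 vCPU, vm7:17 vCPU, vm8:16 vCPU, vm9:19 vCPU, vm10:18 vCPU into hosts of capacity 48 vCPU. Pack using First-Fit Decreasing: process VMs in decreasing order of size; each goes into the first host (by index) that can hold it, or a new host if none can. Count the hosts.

Sorted descending: 20, 19, 19, 19, 18, 18, 17, 17, 16, 16.
host 1: place 20 vCPU, 28 vCPU left
host 1: place 19 vCPU, 9 vCPU left
host 2: place 19 vCPU, 29 vCPU left
host 2: place 19 vCPU, 10 vCPU left
host 3: place 18 vCPU, 30 vCPU left
host 3: place 18 vCPU, 12 vCPU left
host 4: place 17 vCPU, 31 vCPU left
host 4: place 17 vCPU, 14 vCPU left
host 5: place 16 vCPU, 32 vCPU left
host 5: place 16 vCPU, 16 vCPU left
Final hosts: [20,19] [19,19] [18,18] [17,17] [16,16].

5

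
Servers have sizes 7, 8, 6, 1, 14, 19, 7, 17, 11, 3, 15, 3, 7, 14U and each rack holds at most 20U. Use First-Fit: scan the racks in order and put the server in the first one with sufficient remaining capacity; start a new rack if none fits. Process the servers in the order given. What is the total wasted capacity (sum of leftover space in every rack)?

Put 7U in rack 1; 13U remain.
Put 8U in rack 1; 5U remain.
Put 6U in rack 2; 14U remain.
Put 1U in rack 1; 4U remain.
Put 14U in rack 2; 0U remain.
Put 19U in rack 3; 1U remain.
Put 7U in rack 4; 13U remain.
Put 17U in rack 5; 3U remain.
Put 11U in rack 4; 2U remain.
Put 3U in rack 1; 1U remain.
Put 15U in rack 6; 5U remain.
Put 3U in rack 5; 0U remain.
Put 7U in rack 7; 13U remain.
Put 14U in rack 8; 6U remain.
8 racks × 20U = 160U; used 132U; unused 28U.

28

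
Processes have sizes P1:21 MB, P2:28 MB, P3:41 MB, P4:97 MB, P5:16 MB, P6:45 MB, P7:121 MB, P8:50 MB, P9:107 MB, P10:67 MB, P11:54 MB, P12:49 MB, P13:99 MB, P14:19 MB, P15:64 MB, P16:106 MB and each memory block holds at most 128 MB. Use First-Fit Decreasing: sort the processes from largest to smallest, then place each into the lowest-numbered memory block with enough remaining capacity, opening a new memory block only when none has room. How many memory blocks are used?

9 memory blocks

Sorted descending: 121, 107, 106, 99, 97, 67, 64, 54, 50, 49, 45, 41, 28, 21, 19, 16.
Put 121 MB in memory block 1; 7 MB remain.
Put 107 MB in memory block 2; 21 MB remain.
Put 106 MB in memory block 3; 22 MB remain.
Put 99 MB in memory block 4; 29 MB remain.
Put 97 MB in memory block 5; 31 MB remain.
Put 67 MB in memory block 6; 61 MB remain.
Put 64 MB in memory block 7; 64 MB remain.
Put 54 MB in memory block 6; 7 MB remain.
Put 50 MB in memory block 7; 14 MB remain.
Put 49 MB in memory block 8; 79 MB remain.
Put 45 MB in memory block 8; 34 MB remain.
Put 41 MB in memory block 9; 87 MB remain.
Put 28 MB in memory block 4; 1 MB remain.
Put 21 MB in memory block 2; 0 MB remain.
Put 19 MB in memory block 3; 3 MB remain.
Put 16 MB in memory block 5; 15 MB remain.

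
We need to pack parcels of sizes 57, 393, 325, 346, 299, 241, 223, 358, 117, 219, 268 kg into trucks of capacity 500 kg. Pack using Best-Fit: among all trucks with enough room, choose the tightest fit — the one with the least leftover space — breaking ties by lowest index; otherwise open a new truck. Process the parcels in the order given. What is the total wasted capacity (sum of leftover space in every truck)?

654

Put 57 kg in truck 1; 443 kg remain.
Put 393 kg in truck 1; 50 kg remain.
Put 325 kg in truck 2; 175 kg remain.
Put 346 kg in truck 3; 154 kg remain.
Put 299 kg in truck 4; 201 kg remain.
Put 241 kg in truck 5; 259 kg remain.
Put 223 kg in truck 5; 36 kg remain.
Put 358 kg in truck 6; 142 kg remain.
Put 117 kg in truck 6; 25 kg remain.
Put 219 kg in truck 7; 281 kg remain.
Put 268 kg in truck 7; 13 kg remain.
7 trucks × 500 kg = 3500 kg; used 2846 kg; unused 654 kg.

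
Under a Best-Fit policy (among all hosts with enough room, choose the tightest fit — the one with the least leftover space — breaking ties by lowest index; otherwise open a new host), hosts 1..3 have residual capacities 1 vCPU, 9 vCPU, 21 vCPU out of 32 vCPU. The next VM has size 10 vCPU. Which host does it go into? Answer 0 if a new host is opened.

Hosts with room: host 3 (21 vCPU).
Tightest fit is host 3 with 21 vCPU free.

3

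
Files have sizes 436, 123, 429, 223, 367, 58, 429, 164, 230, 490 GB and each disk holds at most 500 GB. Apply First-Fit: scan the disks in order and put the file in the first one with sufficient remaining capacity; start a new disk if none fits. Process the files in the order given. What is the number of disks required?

7 disks

436 GB → disk 1 (remaining 64 GB)
123 GB → disk 2 (remaining 377 GB)
429 GB → disk 3 (remaining 71 GB)
223 GB → disk 2 (remaining 154 GB)
367 GB → disk 4 (remaining 133 GB)
58 GB → disk 1 (remaining 6 GB)
429 GB → disk 5 (remaining 71 GB)
164 GB → disk 6 (remaining 336 GB)
230 GB → disk 6 (remaining 106 GB)
490 GB → disk 7 (remaining 10 GB)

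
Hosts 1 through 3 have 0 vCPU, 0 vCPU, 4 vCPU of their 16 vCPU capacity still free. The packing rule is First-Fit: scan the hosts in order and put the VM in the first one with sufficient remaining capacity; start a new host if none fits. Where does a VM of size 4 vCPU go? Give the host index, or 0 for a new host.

Hosts with room: host 3 (4 vCPU).
The first with room is host 3.

3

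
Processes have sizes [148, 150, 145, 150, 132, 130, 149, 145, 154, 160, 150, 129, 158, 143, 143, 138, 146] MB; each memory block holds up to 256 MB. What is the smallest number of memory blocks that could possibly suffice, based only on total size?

Total size = 148 + 150 + 145 + 150 + 132 + 130 + 149 + 145 + 154 + 160 + 150 + 129 + 158 + 143 + 143 + 138 + 146 = 2470 MB.
⌈2470 / 256⌉ = 10.

10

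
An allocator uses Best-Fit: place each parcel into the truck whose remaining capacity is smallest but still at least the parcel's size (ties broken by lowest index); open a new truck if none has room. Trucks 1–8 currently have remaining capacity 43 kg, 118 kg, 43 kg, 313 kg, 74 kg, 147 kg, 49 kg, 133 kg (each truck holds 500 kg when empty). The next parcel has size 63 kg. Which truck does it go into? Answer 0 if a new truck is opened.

Trucks with room: truck 2 (118 kg), truck 4 (313 kg), truck 5 (74 kg), truck 6 (147 kg), truck 8 (133 kg).
Tightest fit is truck 5 with 74 kg free.

5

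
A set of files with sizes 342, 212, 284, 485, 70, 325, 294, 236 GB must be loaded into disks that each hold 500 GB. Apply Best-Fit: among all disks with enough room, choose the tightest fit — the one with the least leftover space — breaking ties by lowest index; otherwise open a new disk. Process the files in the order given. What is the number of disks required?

Put 342 GB in disk 1; 158 GB remain.
Put 212 GB in disk 2; 288 GB remain.
Put 284 GB in disk 2; 4 GB remain.
Put 485 GB in disk 3; 15 GB remain.
Put 70 GB in disk 1; 88 GB remain.
Put 325 GB in disk 4; 175 GB remain.
Put 294 GB in disk 5; 206 GB remain.
Put 236 GB in disk 6; 264 GB remain.
Final disks: [342,70] [212,284] [485] [325] [294] [236].

6 disks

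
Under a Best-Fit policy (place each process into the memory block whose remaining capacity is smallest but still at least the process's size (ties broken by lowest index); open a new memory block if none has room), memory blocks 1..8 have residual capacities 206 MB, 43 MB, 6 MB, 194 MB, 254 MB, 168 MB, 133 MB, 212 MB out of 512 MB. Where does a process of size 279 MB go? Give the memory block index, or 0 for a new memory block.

No memory block has ≥ 279 MB free, so a new memory block is opened.

0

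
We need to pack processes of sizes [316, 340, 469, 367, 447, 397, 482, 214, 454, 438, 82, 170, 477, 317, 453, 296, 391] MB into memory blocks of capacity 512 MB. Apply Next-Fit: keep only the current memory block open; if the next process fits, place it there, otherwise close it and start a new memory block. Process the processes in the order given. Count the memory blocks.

16 memory blocks

Put 316 MB in memory block 1; 196 MB remain.
Put 340 MB in memory block 2; 172 MB remain.
Put 469 MB in memory block 3; 43 MB remain.
Put 367 MB in memory block 4; 145 MB remain.
Put 447 MB in memory block 5; 65 MB remain.
Put 397 MB in memory block 6; 115 MB remain.
Put 482 MB in memory block 7; 30 MB remain.
Put 214 MB in memory block 8; 298 MB remain.
Put 454 MB in memory block 9; 58 MB remain.
Put 438 MB in memory block 10; 74 MB remain.
Put 82 MB in memory block 11; 430 MB remain.
Put 170 MB in memory block 11; 260 MB remain.
Put 477 MB in memory block 12; 35 MB remain.
Put 317 MB in memory block 13; 195 MB remain.
Put 453 MB in memory block 14; 59 MB remain.
Put 296 MB in memory block 15; 216 MB remain.
Put 391 MB in memory block 16; 121 MB remain.
Final memory blocks: [316] [340] [469] [367] [447] [397] [482] [214] [454] [438] [82,170] [477] [317] [453] [296] [391].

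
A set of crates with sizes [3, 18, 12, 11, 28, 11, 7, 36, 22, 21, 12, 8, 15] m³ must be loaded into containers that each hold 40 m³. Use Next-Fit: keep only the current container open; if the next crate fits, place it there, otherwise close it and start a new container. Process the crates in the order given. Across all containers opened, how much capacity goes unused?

76

3 m³ → container 1 (remaining 37 m³)
18 m³ → container 1 (remaining 19 m³)
12 m³ → container 1 (remaining 7 m³)
11 m³ → container 2 (remaining 29 m³)
28 m³ → container 2 (remaining 1 m³)
11 m³ → container 3 (remaining 29 m³)
7 m³ → container 3 (remaining 22 m³)
36 m³ → container 4 (remaining 4 m³)
22 m³ → container 5 (remaining 18 m³)
21 m³ → container 6 (remaining 19 m³)
12 m³ → container 6 (remaining 7 m³)
8 m³ → container 7 (remaining 32 m³)
15 m³ → container 7 (remaining 17 m³)
7 containers × 40 m³ = 280 m³; used 204 m³; unused 76 m³.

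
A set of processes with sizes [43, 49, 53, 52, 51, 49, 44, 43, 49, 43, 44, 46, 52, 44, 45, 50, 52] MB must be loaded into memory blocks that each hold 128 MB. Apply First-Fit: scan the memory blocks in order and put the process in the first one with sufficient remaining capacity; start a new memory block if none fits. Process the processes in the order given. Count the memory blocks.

9 memory blocks

memory block 1: place 43 MB, 85 MB left
memory block 1: place 49 MB, 36 MB left
memory block 2: place 53 MB, 75 MB left
memory block 2: place 52 MB, 23 MB left
memory block 3: place 51 MB, 77 MB left
memory block 3: place 49 MB, 28 MB left
memory block 4: place 44 MB, 84 MB left
memory block 4: place 43 MB, 41 MB left
memory block 5: place 49 MB, 79 MB left
memory block 5: place 43 MB, 36 MB left
memory block 6: place 44 MB, 84 MB left
memory block 6: place 46 MB, 38 MB left
memory block 7: place 52 MB, 76 MB left
memory block 7: place 44 MB, 32 MB left
memory block 8: place 45 MB, 83 MB left
memory block 8: place 50 MB, 33 MB left
memory block 9: place 52 MB, 76 MB left
Final memory blocks: [43,49] [53,52] [51,49] [44,43] [49,43] [44,46] [52,44] [45,50] [52].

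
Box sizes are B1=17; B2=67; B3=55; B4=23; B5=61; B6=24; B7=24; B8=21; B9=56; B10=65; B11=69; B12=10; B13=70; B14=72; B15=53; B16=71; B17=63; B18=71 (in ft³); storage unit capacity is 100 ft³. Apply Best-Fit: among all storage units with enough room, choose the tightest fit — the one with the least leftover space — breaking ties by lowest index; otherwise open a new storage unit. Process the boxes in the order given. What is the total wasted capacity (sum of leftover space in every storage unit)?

308

Put B1 (17 ft³) in storage unit 1; 83 ft³ remain.
Put B2 (67 ft³) in storage unit 1; 16 ft³ remain.
Put B3 (55 ft³) in storage unit 2; 45 ft³ remain.
Put B4 (23 ft³) in storage unit 2; 22 ft³ remain.
Put B5 (61 ft³) in storage unit 3; 39 ft³ remain.
Put B6 (24 ft³) in storage unit 3; 15 ft³ remain.
Put B7 (24 ft³) in storage unit 4; 76 ft³ remain.
Put B8 (21 ft³) in storage unit 2; 1 ft³ remain.
Put B9 (56 ft³) in storage unit 4; 20 ft³ remain.
Put B10 (65 ft³) in storage unit 5; 35 ft³ remain.
Put B11 (69 ft³) in storage unit 6; 31 ft³ remain.
Put B12 (10 ft³) in storage unit 3; 5 ft³ remain.
Put B13 (70 ft³) in storage unit 7; 30 ft³ remain.
Put B14 (72 ft³) in storage unit 8; 28 ft³ remain.
Put B15 (53 ft³) in storage unit 9; 47 ft³ remain.
Put B16 (71 ft³) in storage unit 10; 29 ft³ remain.
Put B17 (63 ft³) in storage unit 11; 37 ft³ remain.
Put B18 (71 ft³) in storage unit 12; 29 ft³ remain.
12 storage units × 100 ft³ = 1200 ft³; used 892 ft³; unused 308 ft³.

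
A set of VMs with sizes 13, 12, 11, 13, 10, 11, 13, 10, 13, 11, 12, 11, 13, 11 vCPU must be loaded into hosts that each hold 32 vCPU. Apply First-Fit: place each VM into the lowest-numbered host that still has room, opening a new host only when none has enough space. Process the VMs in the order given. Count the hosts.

7 hosts

13 vCPU → host 1 (remaining 19 vCPU)
12 vCPU → host 1 (remaining 7 vCPU)
11 vCPU → host 2 (remaining 21 vCPU)
13 vCPU → host 2 (remaining 8 vCPU)
10 vCPU → host 3 (remaining 22 vCPU)
11 vCPU → host 3 (remaining 11 vCPU)
13 vCPU → host 4 (remaining 19 vCPU)
10 vCPU → host 3 (remaining 1 vCPU)
13 vCPU → host 4 (remaining 6 vCPU)
11 vCPU → host 5 (remaining 21 vCPU)
12 vCPU → host 5 (remaining 9 vCPU)
11 vCPU → host 6 (remaining 21 vCPU)
13 vCPU → host 6 (remaining 8 vCPU)
11 vCPU → host 7 (remaining 21 vCPU)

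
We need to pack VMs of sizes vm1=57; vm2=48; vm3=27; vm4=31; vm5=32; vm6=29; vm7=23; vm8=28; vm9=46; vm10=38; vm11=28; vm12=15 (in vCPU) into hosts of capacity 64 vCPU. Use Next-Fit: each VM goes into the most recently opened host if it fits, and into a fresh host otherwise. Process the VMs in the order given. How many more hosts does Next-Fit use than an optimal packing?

Next-Fit: [57] [48] [27,31] [32,29] [23,28] [46] [38] [28,15] → 8 hosts.
Total size 402 vCPU; any packing needs at least ⌈402/64⌉ = 7 hosts.
An optimal packing achieves that bound: [57] [48,15] [46] [38,23] [32,31] [29,28] [28,27] → 7 hosts.
Excess: 8 − 7 = 1.

1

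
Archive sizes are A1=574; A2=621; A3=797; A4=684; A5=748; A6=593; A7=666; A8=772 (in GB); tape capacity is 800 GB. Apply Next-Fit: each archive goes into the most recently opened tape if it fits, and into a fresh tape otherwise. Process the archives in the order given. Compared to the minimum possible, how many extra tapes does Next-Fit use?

Next-Fit: [574] [621] [797] [684] [748] [593] [666] [772] → 8 tapes.
8 archives exceed 400 GB (half the capacity), and no two of those can share a tape, so at least 8 tapes are needed.
So 8 is already optimal.

0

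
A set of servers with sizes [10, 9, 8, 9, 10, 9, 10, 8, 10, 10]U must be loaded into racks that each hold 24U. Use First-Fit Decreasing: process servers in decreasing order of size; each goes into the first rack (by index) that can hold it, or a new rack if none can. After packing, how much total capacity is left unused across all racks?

27

Sorted descending: 10, 10, 10, 10, 10, 9, 9, 9, 8, 8.
10U → rack 1 (remaining 14U)
10U → rack 1 (remaining 4U)
10U → rack 2 (remaining 14U)
10U → rack 2 (remaining 4U)
10U → rack 3 (remaining 14U)
9U → rack 3 (remaining 5U)
9U → rack 4 (remaining 15U)
9U → rack 4 (remaining 6U)
8U → rack 5 (remaining 16U)
8U → rack 5 (remaining 8U)
5 racks × 24U = 120U; used 93U; unused 27U.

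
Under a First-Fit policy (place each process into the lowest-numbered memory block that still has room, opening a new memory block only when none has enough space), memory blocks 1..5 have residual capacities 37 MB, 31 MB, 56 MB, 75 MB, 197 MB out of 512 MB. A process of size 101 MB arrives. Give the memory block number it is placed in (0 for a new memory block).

5

Memory blocks with room: memory block 5 (197 MB).
The first with room is memory block 5.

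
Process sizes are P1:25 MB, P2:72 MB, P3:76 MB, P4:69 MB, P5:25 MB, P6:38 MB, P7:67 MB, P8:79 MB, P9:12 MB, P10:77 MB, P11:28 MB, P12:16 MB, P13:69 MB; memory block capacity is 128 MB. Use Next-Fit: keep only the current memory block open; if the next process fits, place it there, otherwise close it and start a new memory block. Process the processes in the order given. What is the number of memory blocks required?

P1 (25 MB) → memory block 1 (remaining 103 MB)
P2 (72 MB) → memory block 1 (remaining 31 MB)
P3 (76 MB) → memory block 2 (remaining 52 MB)
P4 (69 MB) → memory block 3 (remaining 59 MB)
P5 (25 MB) → memory block 3 (remaining 34 MB)
P6 (38 MB) → memory block 4 (remaining 90 MB)
P7 (67 MB) → memory block 4 (remaining 23 MB)
P8 (79 MB) → memory block 5 (remaining 49 MB)
P9 (12 MB) → memory block 5 (remaining 37 MB)
P10 (77 MB) → memory block 6 (remaining 51 MB)
P11 (28 MB) → memory block 6 (remaining 23 MB)
P12 (16 MB) → memory block 6 (remaining 7 MB)
P13 (69 MB) → memory block 7 (remaining 59 MB)

7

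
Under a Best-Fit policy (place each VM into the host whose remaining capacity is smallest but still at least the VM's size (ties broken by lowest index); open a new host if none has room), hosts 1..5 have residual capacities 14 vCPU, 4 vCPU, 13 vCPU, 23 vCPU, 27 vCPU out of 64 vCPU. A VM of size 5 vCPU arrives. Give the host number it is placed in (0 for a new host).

Hosts with room: host 1 (14 vCPU), host 3 (13 vCPU), host 4 (23 vCPU), host 5 (27 vCPU).
Tightest fit is host 3 with 13 vCPU free.

3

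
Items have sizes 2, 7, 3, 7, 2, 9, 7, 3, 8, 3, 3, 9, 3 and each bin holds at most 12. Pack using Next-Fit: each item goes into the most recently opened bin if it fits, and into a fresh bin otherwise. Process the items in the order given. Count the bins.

7 bins

2 → bin 1 (remaining 10)
7 → bin 1 (remaining 3)
3 → bin 1 (remaining 0)
7 → bin 2 (remaining 5)
2 → bin 2 (remaining 3)
9 → bin 3 (remaining 3)
7 → bin 4 (remaining 5)
3 → bin 4 (remaining 2)
8 → bin 5 (remaining 4)
3 → bin 5 (remaining 1)
3 → bin 6 (remaining 9)
9 → bin 6 (remaining 0)
3 → bin 7 (remaining 9)
Final bins: [2,7,3] [7,2] [9] [7,3] [8,3] [3,9] [3].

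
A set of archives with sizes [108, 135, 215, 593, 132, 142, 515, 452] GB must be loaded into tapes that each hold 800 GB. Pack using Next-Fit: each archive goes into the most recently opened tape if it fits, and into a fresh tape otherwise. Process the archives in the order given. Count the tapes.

108 GB → tape 1 (remaining 692 GB)
135 GB → tape 1 (remaining 557 GB)
215 GB → tape 1 (remaining 342 GB)
593 GB → tape 2 (remaining 207 GB)
132 GB → tape 2 (remaining 75 GB)
142 GB → tape 3 (remaining 658 GB)
515 GB → tape 3 (remaining 143 GB)
452 GB → tape 4 (remaining 348 GB)
Final tapes: [108,135,215] [593,132] [142,515] [452].

4 tapes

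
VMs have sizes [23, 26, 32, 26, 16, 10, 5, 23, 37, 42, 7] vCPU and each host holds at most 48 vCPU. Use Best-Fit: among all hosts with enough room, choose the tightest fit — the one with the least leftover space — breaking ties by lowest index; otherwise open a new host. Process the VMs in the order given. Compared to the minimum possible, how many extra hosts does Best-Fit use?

0

Best-Fit: [23,23] [26,10,5,7] [32,16] [26] [37] [42] → 6 hosts.
Total size 247 vCPU; any packing needs at least ⌈247/48⌉ = 6 hosts.
So 6 is already optimal.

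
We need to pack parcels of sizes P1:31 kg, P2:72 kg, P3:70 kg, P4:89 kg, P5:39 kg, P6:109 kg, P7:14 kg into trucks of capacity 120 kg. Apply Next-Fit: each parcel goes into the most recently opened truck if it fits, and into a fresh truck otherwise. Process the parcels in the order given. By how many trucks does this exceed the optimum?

2

Next-Fit: [31,72] [70] [89] [39] [109] [14] → 6 trucks.
Total size 424 kg; any packing needs at least ⌈424/120⌉ = 4 trucks.
An optimal packing achieves that bound: [109] [89,31] [72,39] [70,14] → 4 trucks.
Excess: 6 − 4 = 2.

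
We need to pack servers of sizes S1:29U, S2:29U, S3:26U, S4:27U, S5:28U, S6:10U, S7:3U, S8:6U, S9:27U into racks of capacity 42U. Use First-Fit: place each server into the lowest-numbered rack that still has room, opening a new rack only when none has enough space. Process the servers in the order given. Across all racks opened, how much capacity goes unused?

S1 (29U) → rack 1 (remaining 13U)
S2 (29U) → rack 2 (remaining 13U)
S3 (26U) → rack 3 (remaining 16U)
S4 (27U) → rack 4 (remaining 15U)
S5 (28U) → rack 5 (remaining 14U)
S6 (10U) → rack 1 (remaining 3U)
S7 (3U) → rack 1 (remaining 0U)
S8 (6U) → rack 2 (remaining 7U)
S9 (27U) → rack 6 (remaining 15U)
6 racks × 42U = 252U; used 185U; unused 67U.

67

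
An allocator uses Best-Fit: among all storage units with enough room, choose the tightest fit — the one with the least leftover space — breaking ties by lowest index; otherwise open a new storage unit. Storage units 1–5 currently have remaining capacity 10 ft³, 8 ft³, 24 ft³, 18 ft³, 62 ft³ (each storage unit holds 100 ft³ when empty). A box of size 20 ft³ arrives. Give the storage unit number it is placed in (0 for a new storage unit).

Storage units with room: storage unit 3 (24 ft³), storage unit 5 (62 ft³).
Tightest fit is storage unit 3 with 24 ft³ free.

3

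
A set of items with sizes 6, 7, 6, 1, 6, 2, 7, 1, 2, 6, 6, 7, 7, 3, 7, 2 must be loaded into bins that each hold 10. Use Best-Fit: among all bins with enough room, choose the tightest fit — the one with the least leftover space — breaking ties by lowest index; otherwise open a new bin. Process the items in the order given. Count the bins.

10

bin 1: place 6, 4 left
bin 2: place 7, 3 left
bin 3: place 6, 4 left
bin 2: place 1, 2 left
bin 4: place 6, 4 left
bin 2: place 2, 0 left
bin 5: place 7, 3 left
bin 5: place 1, 2 left
bin 5: place 2, 0 left
bin 6: place 6, 4 left
bin 7: place 6, 4 left
bin 8: place 7, 3 left
bin 9: place 7, 3 left
bin 8: place 3, 0 left
bin 10: place 7, 3 left
bin 9: place 2, 1 left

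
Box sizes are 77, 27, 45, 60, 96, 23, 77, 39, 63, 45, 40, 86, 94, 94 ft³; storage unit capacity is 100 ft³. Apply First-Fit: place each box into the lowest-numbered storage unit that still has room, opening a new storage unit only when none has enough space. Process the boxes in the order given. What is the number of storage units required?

10 storage units

storage unit 1: place 77 ft³, 23 ft³ left
storage unit 2: place 27 ft³, 73 ft³ left
storage unit 2: place 45 ft³, 28 ft³ left
storage unit 3: place 60 ft³, 40 ft³ left
storage unit 4: place 96 ft³, 4 ft³ left
storage unit 1: place 23 ft³, 0 ft³ left
storage unit 5: place 77 ft³, 23 ft³ left
storage unit 3: place 39 ft³, 1 ft³ left
storage unit 6: place 63 ft³, 37 ft³ left
storage unit 7: place 45 ft³, 55 ft³ left
storage unit 7: place 40 ft³, 15 ft³ left
storage unit 8: place 86 ft³, 14 ft³ left
storage unit 9: place 94 ft³, 6 ft³ left
storage unit 10: place 94 ft³, 6 ft³ left
Final storage units: [77,23] [27,45] [60,39] [96] [77] [63] [45,40] [86] [94] [94].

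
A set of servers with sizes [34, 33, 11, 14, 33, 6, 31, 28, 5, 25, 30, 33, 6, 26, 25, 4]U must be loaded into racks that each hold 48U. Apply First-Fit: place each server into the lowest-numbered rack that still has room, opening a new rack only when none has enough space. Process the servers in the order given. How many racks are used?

34U → rack 1 (remaining 14U)
33U → rack 2 (remaining 15U)
11U → rack 1 (remaining 3U)
14U → rack 2 (remaining 1U)
33U → rack 3 (remaining 15U)
6U → rack 3 (remaining 9U)
31U → rack 4 (remaining 17U)
28U → rack 5 (remaining 20U)
5U → rack 3 (remaining 4U)
25U → rack 6 (remaining 23U)
30U → rack 7 (remaining 18U)
33U → rack 8 (remaining 15U)
6U → rack 4 (remaining 11U)
26U → rack 9 (remaining 22U)
25U → rack 10 (remaining 23U)
4U → rack 3 (remaining 0U)
Final racks: [34,11] [33,14] [33,6,5,4] [31,6] [28] [25] [30] [33] [26] [25].

10 racks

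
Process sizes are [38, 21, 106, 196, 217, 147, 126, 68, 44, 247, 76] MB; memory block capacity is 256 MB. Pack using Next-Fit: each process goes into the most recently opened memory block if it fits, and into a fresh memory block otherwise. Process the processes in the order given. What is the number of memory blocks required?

7

Put 38 MB in memory block 1; 218 MB remain.
Put 21 MB in memory block 1; 197 MB remain.
Put 106 MB in memory block 1; 91 MB remain.
Put 196 MB in memory block 2; 60 MB remain.
Put 217 MB in memory block 3; 39 MB remain.
Put 147 MB in memory block 4; 109 MB remain.
Put 126 MB in memory block 5; 130 MB remain.
Put 68 MB in memory block 5; 62 MB remain.
Put 44 MB in memory block 5; 18 MB remain.
Put 247 MB in memory block 6; 9 MB remain.
Put 76 MB in memory block 7; 180 MB remain.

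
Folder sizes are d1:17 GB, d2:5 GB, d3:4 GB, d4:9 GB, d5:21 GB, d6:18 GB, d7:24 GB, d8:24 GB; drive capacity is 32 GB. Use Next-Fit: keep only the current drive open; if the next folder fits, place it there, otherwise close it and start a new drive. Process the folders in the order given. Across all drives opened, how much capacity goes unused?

d1 (17 GB) → drive 1 (remaining 15 GB)
d2 (5 GB) → drive 1 (remaining 10 GB)
d3 (4 GB) → drive 1 (remaining 6 GB)
d4 (9 GB) → drive 2 (remaining 23 GB)
d5 (21 GB) → drive 2 (remaining 2 GB)
d6 (18 GB) → drive 3 (remaining 14 GB)
d7 (24 GB) → drive 4 (remaining 8 GB)
d8 (24 GB) → drive 5 (remaining 8 GB)
5 drives × 32 GB = 160 GB; used 122 GB; unused 38 GB.

38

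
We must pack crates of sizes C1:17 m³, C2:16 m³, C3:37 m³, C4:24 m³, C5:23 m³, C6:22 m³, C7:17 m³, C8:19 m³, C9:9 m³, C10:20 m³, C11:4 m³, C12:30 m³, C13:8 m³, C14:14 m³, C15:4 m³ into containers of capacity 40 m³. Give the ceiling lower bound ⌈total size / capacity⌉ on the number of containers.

7

Total size = 17 + 16 + 37 + 24 + 23 + 22 + 17 + 19 + 9 + 20 + 4 + 30 + 8 + 14 + 4 = 264 m³.
⌈264 / 40⌉ = 7.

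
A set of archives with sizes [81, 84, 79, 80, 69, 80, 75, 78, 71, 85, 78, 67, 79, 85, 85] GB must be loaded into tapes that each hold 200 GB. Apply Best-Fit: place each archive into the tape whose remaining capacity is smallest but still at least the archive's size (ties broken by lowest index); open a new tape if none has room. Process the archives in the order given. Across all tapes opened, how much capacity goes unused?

Put 81 GB in tape 1; 119 GB remain.
Put 84 GB in tape 1; 35 GB remain.
Put 79 GB in tape 2; 121 GB remain.
Put 80 GB in tape 2; 41 GB remain.
Put 69 GB in tape 3; 131 GB remain.
Put 80 GB in tape 3; 51 GB remain.
Put 75 GB in tape 4; 125 GB remain.
Put 78 GB in tape 4; 47 GB remain.
Put 71 GB in tape 5; 129 GB remain.
Put 85 GB in tape 5; 44 GB remain.
Put 78 GB in tape 6; 122 GB remain.
Put 67 GB in tape 6; 55 GB remain.
Put 79 GB in tape 7; 121 GB remain.
Put 85 GB in tape 7; 36 GB remain.
Put 85 GB in tape 8; 115 GB remain.
8 tapes × 200 GB = 1600 GB; used 1176 GB; unused 424 GB.

424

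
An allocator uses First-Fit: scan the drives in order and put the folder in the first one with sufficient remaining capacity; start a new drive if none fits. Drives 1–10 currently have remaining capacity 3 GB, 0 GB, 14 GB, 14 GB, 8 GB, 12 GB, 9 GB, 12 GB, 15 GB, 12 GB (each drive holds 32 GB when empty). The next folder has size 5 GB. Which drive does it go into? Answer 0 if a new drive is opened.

Drives with room: drive 3 (14 GB), drive 4 (14 GB), drive 5 (8 GB), drive 6 (12 GB), drive 7 (9 GB), drive 8 (12 GB), drive 9 (15 GB), drive 10 (12 GB).
The first with room is drive 3.

3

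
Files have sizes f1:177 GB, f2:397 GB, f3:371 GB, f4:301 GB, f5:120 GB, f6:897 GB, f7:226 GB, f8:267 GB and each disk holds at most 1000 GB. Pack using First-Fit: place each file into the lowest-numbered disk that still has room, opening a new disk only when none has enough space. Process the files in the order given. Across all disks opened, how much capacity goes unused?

Put f1 (177 GB) in disk 1; 823 GB remain.
Put f2 (397 GB) in disk 1; 426 GB remain.
Put f3 (371 GB) in disk 1; 55 GB remain.
Put f4 (301 GB) in disk 2; 699 GB remain.
Put f5 (120 GB) in disk 2; 579 GB remain.
Put f6 (897 GB) in disk 3; 103 GB remain.
Put f7 (226 GB) in disk 2; 353 GB remain.
Put f8 (267 GB) in disk 2; 86 GB remain.
3 disks × 1000 GB = 3000 GB; used 2756 GB; unused 244 GB.

244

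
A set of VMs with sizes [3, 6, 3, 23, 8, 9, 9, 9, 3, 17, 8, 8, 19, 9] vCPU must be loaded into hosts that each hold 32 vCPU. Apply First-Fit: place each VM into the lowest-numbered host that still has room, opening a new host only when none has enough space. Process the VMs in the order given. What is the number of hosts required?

5

3 vCPU → host 1 (remaining 29 vCPU)
6 vCPU → host 1 (remaining 23 vCPU)
3 vCPU → host 1 (remaining 20 vCPU)
23 vCPU → host 2 (remaining 9 vCPU)
8 vCPU → host 1 (remaining 12 vCPU)
9 vCPU → host 1 (remaining 3 vCPU)
9 vCPU → host 2 (remaining 0 vCPU)
9 vCPU → host 3 (remaining 23 vCPU)
3 vCPU → host 1 (remaining 0 vCPU)
17 vCPU → host 3 (remaining 6 vCPU)
8 vCPU → host 4 (remaining 24 vCPU)
8 vCPU → host 4 (remaining 16 vCPU)
19 vCPU → host 5 (remaining 13 vCPU)
9 vCPU → host 4 (remaining 7 vCPU)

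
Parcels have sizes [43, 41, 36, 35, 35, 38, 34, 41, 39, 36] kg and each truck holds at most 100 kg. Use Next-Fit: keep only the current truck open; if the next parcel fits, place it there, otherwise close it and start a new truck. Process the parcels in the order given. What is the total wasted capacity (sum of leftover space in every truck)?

Put 43 kg in truck 1; 57 kg remain.
Put 41 kg in truck 1; 16 kg remain.
Put 36 kg in truck 2; 64 kg remain.
Put 35 kg in truck 2; 29 kg remain.
Put 35 kg in truck 3; 65 kg remain.
Put 38 kg in truck 3; 27 kg remain.
Put 34 kg in truck 4; 66 kg remain.
Put 41 kg in truck 4; 25 kg remain.
Put 39 kg in truck 5; 61 kg remain.
Put 36 kg in truck 5; 25 kg remain.
5 trucks × 100 kg = 500 kg; used 378 kg; unused 122 kg.

122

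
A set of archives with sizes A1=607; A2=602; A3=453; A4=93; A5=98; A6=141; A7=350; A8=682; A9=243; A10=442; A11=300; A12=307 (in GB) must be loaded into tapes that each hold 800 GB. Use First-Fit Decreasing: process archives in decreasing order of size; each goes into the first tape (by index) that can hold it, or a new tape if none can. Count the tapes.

Sorted descending: 682, 607, 602, 453, 442, 350, 307, 300, 243, 141, 98, 93.
tape 1: place 682 GB, 118 GB left
tape 2: place 607 GB, 193 GB left
tape 3: place 602 GB, 198 GB left
tape 4: place 453 GB, 347 GB left
tape 5: place 442 GB, 358 GB left
tape 5: place 350 GB, 8 GB left
tape 4: place 307 GB, 40 GB left
tape 6: place 300 GB, 500 GB left
tape 6: place 243 GB, 257 GB left
tape 2: place 141 GB, 52 GB left
tape 1: place 98 GB, 20 GB left
tape 3: place 93 GB, 105 GB left

6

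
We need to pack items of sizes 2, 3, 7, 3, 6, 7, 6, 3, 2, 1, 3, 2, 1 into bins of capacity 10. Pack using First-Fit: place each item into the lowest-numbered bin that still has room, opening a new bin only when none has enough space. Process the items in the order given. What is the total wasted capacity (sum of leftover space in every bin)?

4

Put 2 in bin 1; 8 remain.
Put 3 in bin 1; 5 remain.
Put 7 in bin 2; 3 remain.
Put 3 in bin 1; 2 remain.
Put 6 in bin 3; 4 remain.
Put 7 in bin 4; 3 remain.
Put 6 in bin 5; 4 remain.
Put 3 in bin 2; 0 remain.
Put 2 in bin 1; 0 remain.
Put 1 in bin 3; 3 remain.
Put 3 in bin 3; 0 remain.
Put 2 in bin 4; 1 remain.
Put 1 in bin 4; 0 remain.
5 bins × 10 = 50; used 46; unused 4.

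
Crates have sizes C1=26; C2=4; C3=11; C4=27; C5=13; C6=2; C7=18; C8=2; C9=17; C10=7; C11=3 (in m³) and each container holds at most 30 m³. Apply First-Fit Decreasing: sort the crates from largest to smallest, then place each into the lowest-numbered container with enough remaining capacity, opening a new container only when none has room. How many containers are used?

Sorted descending: 27, 26, 18, 17, 13, 11, 7, 4, 3, 2, 2.
container 1: place 27 m³, 3 m³ left
container 2: place 26 m³, 4 m³ left
container 3: place 18 m³, 12 m³ left
container 4: place 17 m³, 13 m³ left
container 4: place 13 m³, 0 m³ left
container 3: place 11 m³, 1 m³ left
container 5: place 7 m³, 23 m³ left
container 2: place 4 m³, 0 m³ left
container 1: place 3 m³, 0 m³ left
container 5: place 2 m³, 21 m³ left
container 5: place 2 m³, 19 m³ left
Final containers: [27,3] [26,4] [18,11] [17,13] [7,2,2].

5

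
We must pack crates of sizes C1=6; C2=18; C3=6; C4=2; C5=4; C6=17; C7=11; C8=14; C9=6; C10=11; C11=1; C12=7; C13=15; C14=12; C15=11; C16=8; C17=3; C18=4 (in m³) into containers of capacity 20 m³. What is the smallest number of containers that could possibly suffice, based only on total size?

8

Total size = 6 + 18 + 6 + 2 + 4 + 17 + 11 + 14 + 6 + 11 + 1 + 7 + 15 + 12 + 11 + 8 + 3 + 4 = 156 m³.
⌈156 / 20⌉ = 8.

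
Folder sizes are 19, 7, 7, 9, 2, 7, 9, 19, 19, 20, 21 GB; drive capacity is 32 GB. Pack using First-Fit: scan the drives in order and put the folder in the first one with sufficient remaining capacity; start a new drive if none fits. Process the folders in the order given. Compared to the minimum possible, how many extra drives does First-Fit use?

1

First-Fit: [19,7,2] [7,9,7,9] [19] [19] [20] [21] → 6 drives.
Total size 139 GB; any packing needs at least ⌈139/32⌉ = 5 drives.
An optimal packing achieves that bound: [21,9,2] [20,9] [19,7] [19,7] [19,7] → 5 drives.
Excess: 6 − 5 = 1.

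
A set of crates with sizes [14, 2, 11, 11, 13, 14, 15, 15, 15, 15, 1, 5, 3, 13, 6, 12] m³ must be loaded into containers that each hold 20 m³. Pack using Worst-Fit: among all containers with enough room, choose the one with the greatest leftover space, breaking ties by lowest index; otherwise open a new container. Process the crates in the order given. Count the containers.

11

14 m³ → container 1 (remaining 6 m³)
2 m³ → container 1 (remaining 4 m³)
11 m³ → container 2 (remaining 9 m³)
11 m³ → container 3 (remaining 9 m³)
13 m³ → container 4 (remaining 7 m³)
14 m³ → container 5 (remaining 6 m³)
15 m³ → container 6 (remaining 5 m³)
15 m³ → container 7 (remaining 5 m³)
15 m³ → container 8 (remaining 5 m³)
15 m³ → container 9 (remaining 5 m³)
1 m³ → container 2 (remaining 8 m³)
5 m³ → container 3 (remaining 4 m³)
3 m³ → container 2 (remaining 5 m³)
13 m³ → container 10 (remaining 7 m³)
6 m³ → container 4 (remaining 1 m³)
12 m³ → container 11 (remaining 8 m³)
Final containers: [14,2] [11,1,3] [11,5] [13,6] [14] [15] [15] [15] [15] [13] [12].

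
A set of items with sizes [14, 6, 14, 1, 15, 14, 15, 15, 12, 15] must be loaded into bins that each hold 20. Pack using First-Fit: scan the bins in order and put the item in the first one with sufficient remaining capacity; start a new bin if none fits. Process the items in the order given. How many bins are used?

8

14 → bin 1 (remaining 6)
6 → bin 1 (remaining 0)
14 → bin 2 (remaining 6)
1 → bin 2 (remaining 5)
15 → bin 3 (remaining 5)
14 → bin 4 (remaining 6)
15 → bin 5 (remaining 5)
15 → bin 6 (remaining 5)
12 → bin 7 (remaining 8)
15 → bin 8 (remaining 5)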